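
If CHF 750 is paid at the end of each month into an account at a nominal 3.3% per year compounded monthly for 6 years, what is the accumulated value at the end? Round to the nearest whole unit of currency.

CHF 59,627

i = 0.033/12 = 0.00275 per month; n = 6·12 = 72.
Accumulation factor s(72|0.00275) = 79.502249; FV = 750 × 79.502249 = 59,626.6864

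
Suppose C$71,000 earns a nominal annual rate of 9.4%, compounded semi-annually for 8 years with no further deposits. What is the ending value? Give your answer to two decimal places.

Periodic rate i = 0.094/2 = 0.047; n = 8 × 2 = 16 periods.
71,000 × (1+0.047)^16 = 71,000 × 2.085196 = 148,048.9241

C$148,048.92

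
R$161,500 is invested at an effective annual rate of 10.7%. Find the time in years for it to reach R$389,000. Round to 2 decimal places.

8.65 years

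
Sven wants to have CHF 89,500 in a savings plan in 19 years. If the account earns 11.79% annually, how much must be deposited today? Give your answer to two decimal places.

CHF 10,768.79

PV = 89,500 / (1 + 0.1179)^19 = 89,500 / 8.311055 = 10,768.7890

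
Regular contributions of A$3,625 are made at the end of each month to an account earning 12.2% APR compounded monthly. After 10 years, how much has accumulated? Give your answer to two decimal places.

With 12 periods per year: i = 0.0101667, n = 120.
FV = 3625 × [(1+0.0101667)^120 − 1] / 0.0101667 = 3625 × 232.759373 = 843,752.7256

A$843,752.73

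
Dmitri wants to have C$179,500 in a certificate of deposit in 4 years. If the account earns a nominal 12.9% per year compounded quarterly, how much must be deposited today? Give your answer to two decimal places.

C$108,020.50

i = 0.129/4 = 0.03225 per quarter; n = 4·4 = 16.
PV = 179,500 / (1 + 0.03225)^16 = 179,500 / 1.661722 = 108,020.5012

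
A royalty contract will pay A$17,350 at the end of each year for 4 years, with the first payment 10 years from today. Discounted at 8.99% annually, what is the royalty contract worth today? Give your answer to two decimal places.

A$25,907.31

PV at t=9 (ordinary 4-year annuity): 17350 × a(4|0.0899) = 17350 × 3.240431 = 56,221.4797
PV₀ = 56,221.4797 / (1+0.0899)^9 = 56,221.4797 / 2.170101 = 25,907.3146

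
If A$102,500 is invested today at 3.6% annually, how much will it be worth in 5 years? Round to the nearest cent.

FV = 102,500 × (1 + 0.036)^5 = 122,327.0894

A$122,327.09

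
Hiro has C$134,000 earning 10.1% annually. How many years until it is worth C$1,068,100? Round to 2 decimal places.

21.57 years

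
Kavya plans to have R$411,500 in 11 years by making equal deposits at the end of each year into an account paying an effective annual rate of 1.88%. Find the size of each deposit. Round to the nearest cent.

PMT = 411500 / ( [(1+0.0188)^11 − 1] / 0.0188 ) = 411500 / 12.094569 = 34,023.5353

R$34,023.54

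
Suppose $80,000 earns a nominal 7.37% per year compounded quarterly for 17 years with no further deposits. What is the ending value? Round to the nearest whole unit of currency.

i = 0.0737/4 = 0.018425 per quarter; n = 17·4 = 68.
80,000 × (1+0.018425)^68 = 80,000 × 3.460792 = 276,863.3716

$276,863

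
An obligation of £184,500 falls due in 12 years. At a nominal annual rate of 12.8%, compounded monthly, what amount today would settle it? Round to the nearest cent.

£40,036.19

With 12 periods per year: i = 0.0106667, n = 144.
Discount factor = (1+0.0106667)^(−144) = 0.216998; PV = 184,500 × 0.216998 = 40,036.1850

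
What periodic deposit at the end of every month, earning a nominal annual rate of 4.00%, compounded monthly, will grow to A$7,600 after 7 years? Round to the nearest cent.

Periodic rate i = 0.04/12 = 0.00333333; n = 7 × 12 = 84 periods.
FV-annuity factor = 96.754159; PMT = 7600 / 96.754159 = 78.5496

A$78.55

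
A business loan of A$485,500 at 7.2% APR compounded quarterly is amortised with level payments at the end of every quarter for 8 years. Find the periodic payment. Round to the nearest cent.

i = 0.072/4 = 0.018 per quarter; n = 8·4 = 32.
Annuity-PV factor = 24.165029; PMT = 485500 / 24.165029 = 20,091.0165

A$20,091.02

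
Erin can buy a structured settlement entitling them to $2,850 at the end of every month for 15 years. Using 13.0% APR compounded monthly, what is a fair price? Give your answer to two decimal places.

With 12 periods per year: i = 0.0108333, n = 180.
Annuity factor a(180|0.0108333) = 79.036253; PV = 2850 × 79.036253 = 225,253.3210

$225,253.32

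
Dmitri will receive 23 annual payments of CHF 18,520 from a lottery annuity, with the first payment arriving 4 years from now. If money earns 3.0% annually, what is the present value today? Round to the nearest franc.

CHF 278,693

PV at t=3 (ordinary 23-year annuity): 18520 × a(23|0.03) = 18520 × 16.443608 = 304,535.6273
PV₀ = 304,535.6273 / (1+0.03)^3 = 304,535.6273 / 1.092727 = 278,693.2393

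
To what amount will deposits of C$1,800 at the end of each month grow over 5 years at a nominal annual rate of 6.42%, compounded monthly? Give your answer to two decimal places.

With 12 periods per year: i = 0.00535, n = 60.
Accumulation factor s(60|0.00535) = 70.528337; FV = 1800 × 70.528337 = 126,951.0063

C$126,951.01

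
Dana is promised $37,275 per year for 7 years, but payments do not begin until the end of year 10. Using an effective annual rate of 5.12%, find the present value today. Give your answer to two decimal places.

Value one period before first payment (t=9): 37275 × [1 − (1+0.0512)^(−7)] / 0.0512 = 37275 × 5.761293 = 214,752.2091
PV₀ = 214,752.2091 / (1+0.0512)^9 = 214,752.2091 / 1.567358 = 137,015.4275

$137,015.43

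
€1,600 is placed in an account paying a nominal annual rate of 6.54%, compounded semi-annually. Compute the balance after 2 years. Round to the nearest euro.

With 2 periods per year: i = 0.0327, n = 4.
FV = PV·(1+i)^n = 1,600 × 1.137357 = 1,819.7708

€1,820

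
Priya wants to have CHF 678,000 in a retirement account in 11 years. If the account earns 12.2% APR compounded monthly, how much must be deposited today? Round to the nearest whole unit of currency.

CHF 178,381

With 12 periods per year: i = 0.0101667, n = 132.
Discount factor = (1+0.0101667)^(−132) = 0.263099; PV = 678,000 × 0.263099 = 178,381.2715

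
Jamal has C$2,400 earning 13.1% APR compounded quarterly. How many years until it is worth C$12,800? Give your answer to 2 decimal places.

Periodic rate i = 0.131/4 = 0.03275.
(1+i)^n = 12800/2400 = 5.33333, so n = ln 5.33333 / ln 1.03275 = 51.9463 quarters
= 51.9463/4 years

12.99 years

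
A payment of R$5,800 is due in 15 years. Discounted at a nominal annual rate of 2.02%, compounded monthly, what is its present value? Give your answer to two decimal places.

Periodic rate i = 0.0202/12 = 0.00168333; n = 15 × 12 = 180 periods.
Discount factor = (1+0.00168333)^(−180) = 0.738787; PV = 5,800 × 0.738787 = 4,284.9662

R$4,284.97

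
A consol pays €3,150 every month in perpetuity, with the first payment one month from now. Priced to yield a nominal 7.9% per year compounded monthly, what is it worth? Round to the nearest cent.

€478,481.01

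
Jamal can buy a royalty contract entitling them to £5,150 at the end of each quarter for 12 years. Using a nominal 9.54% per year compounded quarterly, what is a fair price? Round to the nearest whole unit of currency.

£146,274

With 4 periods per year: i = 0.02385, n = 48.
PV = 5150 × [1 − (1+0.02385)^(−48)] / 0.02385 = 5150 × 28.402778 = 146,274.3073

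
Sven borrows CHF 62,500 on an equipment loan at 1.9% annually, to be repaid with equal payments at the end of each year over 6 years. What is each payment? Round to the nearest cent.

CHF 11,120.24

PMT = 62500 / ( [1 − (1+0.019)^(−6)] / 0.019 ) = 62500 / 5.620383 = 11,120.2376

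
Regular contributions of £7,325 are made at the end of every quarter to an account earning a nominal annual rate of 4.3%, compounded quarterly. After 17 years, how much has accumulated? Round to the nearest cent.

£728,458.73

Periodic rate i = 0.043/4 = 0.01075; n = 17 × 4 = 68 periods.
Accumulation factor s(68|0.01075) = 99.448291; FV = 7325 × 99.448291 = 728,458.7302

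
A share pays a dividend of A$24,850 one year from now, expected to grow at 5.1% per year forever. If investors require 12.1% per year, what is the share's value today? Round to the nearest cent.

A$355,000.00

PV = PMT / (i − g) = 24850 / (0.121 − 0.051) = 24850 / 0.070000 = 355,000.0000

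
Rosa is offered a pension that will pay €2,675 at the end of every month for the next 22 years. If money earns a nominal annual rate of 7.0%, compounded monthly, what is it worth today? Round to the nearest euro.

With 12 periods per year: i = 0.00583333, n = 264.
PV = 2675 × [1 − (1+0.00583333)^(−264)] / 0.00583333 = 2675 × 134.512723 = 359,821.5334

€359,822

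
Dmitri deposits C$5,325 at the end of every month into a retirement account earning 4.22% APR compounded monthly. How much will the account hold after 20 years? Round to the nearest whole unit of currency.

i = 0.0422/12 = 0.00351667 per month; n = 20·12 = 240.
FV = PMT · [(1+i)^n − 1] / i = 5325 · 375.983964 = 2,002,114.6102

C$2,002,115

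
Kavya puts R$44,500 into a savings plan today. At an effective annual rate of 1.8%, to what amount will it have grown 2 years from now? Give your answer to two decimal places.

R$46,116.42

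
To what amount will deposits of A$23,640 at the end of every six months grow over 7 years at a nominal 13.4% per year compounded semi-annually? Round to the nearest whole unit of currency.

With 2 periods per year: i = 0.067, n = 14.
FV = PMT · [(1+i)^n − 1] / i = 23640 · 22.076786 = 521,895.2264

A$521,895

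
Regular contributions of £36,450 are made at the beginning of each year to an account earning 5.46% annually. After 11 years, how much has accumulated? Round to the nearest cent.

£559,417.68

FV = 36450 × [(1+0.0546)^11 − 1] / 0.0546 × (1+i) = 36450 × 15.347536 = 559,417.6818
Payments are at the start of each period, so multiply by (1+i).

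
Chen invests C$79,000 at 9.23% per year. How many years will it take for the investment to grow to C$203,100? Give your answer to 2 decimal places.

n = ln(203100/79000) / ln(1+0.0923) = ln(2.57089) / 0.088286 = 10.6954 years

10.70 years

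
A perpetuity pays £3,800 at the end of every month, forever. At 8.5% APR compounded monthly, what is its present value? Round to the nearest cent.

£536,470.59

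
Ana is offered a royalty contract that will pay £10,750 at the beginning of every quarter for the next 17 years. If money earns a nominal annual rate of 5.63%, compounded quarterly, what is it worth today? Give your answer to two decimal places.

With 4 periods per year: i = 0.014075, n = 68.
PV = PMT · [1 − (1+i)^(−n)] / i × (1+i) = 10750 · 44.195951 = 475,106.4688
(Beginning-of-period payments → annuity-due factor ×(1+i).)

£475,106.47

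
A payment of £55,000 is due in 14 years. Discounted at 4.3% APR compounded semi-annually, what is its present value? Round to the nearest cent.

£30,317.15

With 2 periods per year: i = 0.0215, n = 28.
PV = 55,000 / (1 + 0.0215)^28 = 55,000 / 1.814155 = 30,317.1451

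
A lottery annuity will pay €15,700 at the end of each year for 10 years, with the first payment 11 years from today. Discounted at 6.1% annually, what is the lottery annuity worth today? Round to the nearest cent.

Value one period before first payment (t=10): 15700 × [1 − (1+0.061)^(−10)] / 0.061 = 15700 × 7.325342 = 115,007.8709
Discount back 10 years: 115,007.8709 × (1+0.061)^(−10) = 115,007.8709 × 0.553154 = 63,617.0790

€63,617.08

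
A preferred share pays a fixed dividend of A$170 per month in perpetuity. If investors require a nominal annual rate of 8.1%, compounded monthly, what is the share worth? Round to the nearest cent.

Periodic rate i = 0.081/12 = 0.00675.
PV = C/r = 170/0.00675 = 25,185.1852

A$25,185.19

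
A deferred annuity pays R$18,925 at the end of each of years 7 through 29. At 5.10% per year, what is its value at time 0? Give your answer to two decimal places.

R$187,629.94

PV at t=6 (ordinary 23-year annuity): 18925 × a(23|0.051) = 18925 × 13.362341 = 252,882.3051
Discount back 6 years: 252,882.3051 × (1+0.051)^(−6) = 252,882.3051 × 0.741965 = 187,629.9425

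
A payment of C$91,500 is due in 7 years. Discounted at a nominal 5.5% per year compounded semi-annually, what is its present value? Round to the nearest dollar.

C$62,586

Periodic rate i = 0.055/2 = 0.0275; n = 7 × 2 = 14 periods.
PV = FV·(1+i)^(−n) = 91,500 × 0.683997 = 62,585.7508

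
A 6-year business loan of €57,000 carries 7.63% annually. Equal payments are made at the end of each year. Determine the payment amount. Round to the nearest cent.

€12,191.91

Annuity-PV factor = 4.675231; PMT = 57000 / 4.675231 = 12,191.9106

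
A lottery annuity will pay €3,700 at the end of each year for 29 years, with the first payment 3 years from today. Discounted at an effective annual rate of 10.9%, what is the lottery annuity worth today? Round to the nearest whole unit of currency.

€26,226

PV at t=2 (ordinary 29-year annuity): 3700 × a(29|0.109) = 3700 × 8.717688 = 32,255.4456
Discount back 2 years: 32,255.4456 × (1+0.109)^(−2) = 32,255.4456 × 0.813087 = 26,226.4769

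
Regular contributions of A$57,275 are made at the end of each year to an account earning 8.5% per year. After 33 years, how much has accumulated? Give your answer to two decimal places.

FV = 57275 × [(1+0.085)^33 − 1] / 0.085 = 57275 × 161.920343 = 9,273,987.6261

A$9,273,987.63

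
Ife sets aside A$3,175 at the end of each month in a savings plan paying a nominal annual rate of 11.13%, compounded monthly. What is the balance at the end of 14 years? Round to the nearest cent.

A$1,272,146.31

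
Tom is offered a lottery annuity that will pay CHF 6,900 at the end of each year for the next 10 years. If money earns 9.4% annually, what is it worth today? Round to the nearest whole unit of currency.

PV = 6900 × [1 − (1+0.094)^(−10)] / 0.094 = 6900 × 6.306193 = 43,512.7341

CHF 43,513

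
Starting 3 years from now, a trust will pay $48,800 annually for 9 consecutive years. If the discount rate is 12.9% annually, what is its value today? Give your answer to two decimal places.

PV at t=2 (ordinary 9-year annuity): 48800 × a(9|0.129) = 48800 × 5.150791 = 251,358.6246
PV₀ = 251,358.6246 / (1+0.129)^2 = 251,358.6246 / 1.274641 = 197,199.5445

$197,199.54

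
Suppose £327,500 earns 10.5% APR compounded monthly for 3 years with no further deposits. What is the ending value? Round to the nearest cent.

i = 0.105/12 = 0.00875 per month; n = 3·12 = 36.
327,500 × (1+0.00875)^36 = 327,500 × 1.368383 = 448,145.4822

£448,145.48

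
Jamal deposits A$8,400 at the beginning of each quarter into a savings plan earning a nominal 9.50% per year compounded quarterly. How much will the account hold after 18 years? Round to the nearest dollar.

Periodic rate i = 0.095/4 = 0.02375; n = 18 × 4 = 72 periods.
Accumulation factor s(72|0.02375) × (1+i) = 190.505132; FV = 8400 × 190.505132 = 1,600,243.1093
Payments are at the start of each period, so multiply by (1+i).

A$1,600,243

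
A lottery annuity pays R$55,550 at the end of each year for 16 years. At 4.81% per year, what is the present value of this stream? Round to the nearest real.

R$610,263

Annuity factor a(16|0.0481) = 10.985838; PV = 55550 × 10.985838 = 610,263.3157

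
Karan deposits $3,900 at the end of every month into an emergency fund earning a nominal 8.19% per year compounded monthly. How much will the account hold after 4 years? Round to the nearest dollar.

With 12 periods per year: i = 0.006825, n = 48.
Accumulation factor s(48|0.006825) = 56.570023; FV = 3900 × 56.570023 = 220,623.0884

$220,623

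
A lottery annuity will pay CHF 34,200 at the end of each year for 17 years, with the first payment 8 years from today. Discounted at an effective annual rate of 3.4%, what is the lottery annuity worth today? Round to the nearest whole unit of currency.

CHF 345,109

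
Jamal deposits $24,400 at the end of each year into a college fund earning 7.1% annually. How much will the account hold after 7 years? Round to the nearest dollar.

$211,804

FV = PMT · [(1+i)^n − 1] / i = 24400 · 8.680508 = 211,804.4022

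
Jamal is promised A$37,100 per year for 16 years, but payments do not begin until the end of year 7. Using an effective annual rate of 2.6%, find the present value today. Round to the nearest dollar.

Value one period before first payment (t=6): 37100 × [1 − (1+0.026)^(−16)] / 0.026 = 37100 × 12.953981 = 480,592.6821
Discount back 6 years: 480,592.6821 × (1+0.026)^(−6) = 480,592.6821 × 0.857266 = 411,995.9900

A$411,996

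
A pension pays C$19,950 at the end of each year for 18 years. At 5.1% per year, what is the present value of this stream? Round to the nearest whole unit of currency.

PV = PMT · [1 − (1+i)^(−n)] / i = 19950 · 11.598794 = 231,395.9487

C$231,396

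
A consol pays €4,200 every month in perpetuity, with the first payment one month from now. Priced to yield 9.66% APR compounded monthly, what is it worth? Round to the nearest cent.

€521,739.13

Periodic rate i = 0.0966/12 = 0.00805.
PV = PMT / i = 4200 / 0.00805 = 521,739.1304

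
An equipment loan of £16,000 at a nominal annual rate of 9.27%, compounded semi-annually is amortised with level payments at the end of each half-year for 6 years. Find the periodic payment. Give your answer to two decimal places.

Periodic rate i = 0.0927/2 = 0.04635; n = 6 × 2 = 12 periods.
PMT = 16000 / ( [1 − (1+0.04635)^(−12)] / 0.04635 ) = 16000 / 9.048566 = 1,768.2360

£1,768.24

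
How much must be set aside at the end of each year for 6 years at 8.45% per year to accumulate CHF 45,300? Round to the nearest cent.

CHF 6,105.40

PMT = 45300 / ( [(1+0.0845)^6 − 1] / 0.0845 ) = 45300 / 7.419665 = 6,105.3966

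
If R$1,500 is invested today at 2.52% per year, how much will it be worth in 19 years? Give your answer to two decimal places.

R$2,406.88

FV = 1,500 × (1 + 0.0252)^19 = 2,406.8810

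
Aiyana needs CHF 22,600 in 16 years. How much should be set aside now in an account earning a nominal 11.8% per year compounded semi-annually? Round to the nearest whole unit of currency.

CHF 3,609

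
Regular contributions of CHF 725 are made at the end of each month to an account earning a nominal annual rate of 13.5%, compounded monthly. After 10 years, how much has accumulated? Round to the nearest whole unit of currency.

CHF 182,279

Periodic rate i = 0.135/12 = 0.01125; n = 10 × 12 = 120 periods.
FV = PMT · [(1+i)^n − 1] / i = 725 · 251.418698 = 182,278.5564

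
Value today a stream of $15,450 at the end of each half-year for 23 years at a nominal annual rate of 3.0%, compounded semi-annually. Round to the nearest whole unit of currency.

$510,723

With 2 periods per year: i = 0.015, n = 46.
PV = PMT · [1 − (1+i)^(−n)] / i = 15450 · 33.056490 = 510,722.7679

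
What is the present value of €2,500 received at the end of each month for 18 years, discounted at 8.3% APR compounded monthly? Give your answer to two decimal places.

Periodic rate i = 0.083/12 = 0.00691667; n = 18 × 12 = 216 periods.
Annuity factor a(216|0.00691667) = 111.957048; PV = 2500 × 111.957048 = 279,892.6212

€279,892.62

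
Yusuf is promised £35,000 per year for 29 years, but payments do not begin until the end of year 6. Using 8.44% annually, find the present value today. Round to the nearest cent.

£250,172.34

PV at t=5 (ordinary 29-year annuity): 35000 × a(29|0.0844) = 35000 × 10.718124 = 375,134.3518
PV₀ = 375,134.3518 / (1+0.0844)^5 = 375,134.3518 / 1.499504 = 250,172.3399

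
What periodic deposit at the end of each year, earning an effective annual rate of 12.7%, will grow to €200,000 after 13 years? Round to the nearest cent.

€6,806.67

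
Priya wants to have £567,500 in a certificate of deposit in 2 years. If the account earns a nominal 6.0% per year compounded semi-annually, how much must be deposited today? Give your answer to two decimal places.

With 2 periods per year: i = 0.03, n = 4.
PV = FV·(1+i)^(−n) = 567,500 × 0.888487 = 504,216.3997

£504,216.40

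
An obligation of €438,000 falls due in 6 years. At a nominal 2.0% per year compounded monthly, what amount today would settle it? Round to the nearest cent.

€388,509.96

With 12 periods per year: i = 0.00166667, n = 72.
Discount factor = (1+0.00166667)^(−72) = 0.887009; PV = 438,000 × 0.887009 = 388,509.9572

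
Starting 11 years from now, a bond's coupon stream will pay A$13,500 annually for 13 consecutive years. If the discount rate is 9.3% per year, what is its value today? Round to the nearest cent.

Value one period before first payment (t=10): 13500 × [1 − (1+0.093)^(−13)] / 0.093 = 13500 × 7.368497 = 99,474.7034
Discount back 10 years: 99,474.7034 × (1+0.093)^(−10) = 99,474.7034 × 0.410959 = 40,880.0138

A$40,880.01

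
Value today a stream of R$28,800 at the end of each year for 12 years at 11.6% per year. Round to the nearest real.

Annuity factor a(12|0.116) = 6.310904; PV = 28800 × 6.310904 = 181,754.0359

R$181,754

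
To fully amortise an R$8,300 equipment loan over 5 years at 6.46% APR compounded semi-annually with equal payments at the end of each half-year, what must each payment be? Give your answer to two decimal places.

Periodic rate i = 0.0646/2 = 0.0323; n = 5 × 2 = 10 periods.
Annuity-PV factor = 8.430945; PMT = 8300 / 8.430945 = 984.4685

R$984.47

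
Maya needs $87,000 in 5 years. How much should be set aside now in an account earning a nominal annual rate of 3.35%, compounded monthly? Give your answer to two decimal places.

$73,599.74

Periodic rate i = 0.0335/12 = 0.00279167; n = 5 × 12 = 60 periods.
PV = FV·(1+i)^(−n) = 87,000 × 0.845974 = 73,599.7395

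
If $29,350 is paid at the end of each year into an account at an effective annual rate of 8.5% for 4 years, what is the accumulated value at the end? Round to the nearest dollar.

Accumulation factor s(4|0.085) = 4.539514; FV = 29350 × 4.539514 = 133,234.7396

$133,235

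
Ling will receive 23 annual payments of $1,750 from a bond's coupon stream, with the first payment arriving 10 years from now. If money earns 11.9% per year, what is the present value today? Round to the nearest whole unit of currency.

$4,943

Value one period before first payment (t=9): 1750 × [1 − (1+0.119)^(−23)] / 0.119 = 1750 × 7.770424 = 13,598.2412
Discount back 9 years: 13,598.2412 × (1+0.119)^(−9) = 13,598.2412 × 0.363521 = 4,943.2430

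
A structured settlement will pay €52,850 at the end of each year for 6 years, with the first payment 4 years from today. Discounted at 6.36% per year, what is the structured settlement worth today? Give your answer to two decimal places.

Value one period before first payment (t=3): 52850 × [1 − (1+0.0636)^(−6)] / 0.0636 = 52850 × 4.862193 = 256,966.8972
Discount back 3 years: 256,966.8972 × (1+0.0636)^(−3) = 256,966.8972 × 0.831122 = 213,570.9575

€213,570.96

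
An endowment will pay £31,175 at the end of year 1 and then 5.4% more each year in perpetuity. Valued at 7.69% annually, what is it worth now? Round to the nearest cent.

PV = PMT / (i − g) = 31175 / (0.0769 − 0.054) = 31175 / 0.022900 = 1,361,353.7118

£1,361,353.71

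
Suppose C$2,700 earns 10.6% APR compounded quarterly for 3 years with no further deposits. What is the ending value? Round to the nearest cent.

With 4 periods per year: i = 0.0265, n = 12.
FV = 2,700 × (1 + 0.0265)^12 = 3,695.4830

C$3,695.48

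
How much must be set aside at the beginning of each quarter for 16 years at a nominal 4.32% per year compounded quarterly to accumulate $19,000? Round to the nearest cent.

$205.32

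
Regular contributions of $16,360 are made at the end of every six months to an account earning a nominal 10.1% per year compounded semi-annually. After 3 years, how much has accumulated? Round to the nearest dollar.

$111,419

i = 0.101/2 = 0.0505 per half-year; n = 3·2 = 6.
FV = 16360 × [(1+0.0505)^6 − 1] / 0.0505 = 16360 × 6.810476 = 111,419.3901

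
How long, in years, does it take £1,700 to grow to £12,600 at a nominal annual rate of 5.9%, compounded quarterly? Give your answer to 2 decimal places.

Periodic rate i = 0.059/4 = 0.01475.
n = ln(12600/1700) / ln(1+0.01475) = ln(7.41176) / 0.014642 = 136.8003 quarters
= 136.8003/4 years

34.20 years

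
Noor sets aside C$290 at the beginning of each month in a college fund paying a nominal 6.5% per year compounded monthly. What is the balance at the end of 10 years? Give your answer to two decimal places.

C$49,101.45

Periodic rate i = 0.065/12 = 0.00541667; n = 10 × 12 = 120 periods.
FV = PMT · [(1+i)^n − 1] / i × (1+i) = 290 · 169.315338 = 49,101.4480
Payments are at the start of each period, so multiply by (1+i).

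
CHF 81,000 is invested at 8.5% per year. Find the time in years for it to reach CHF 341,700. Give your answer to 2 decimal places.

17.65 years

(1+i)^n = 341700/81000 = 4.21852, so n = ln 4.21852 / ln 1.085 = 17.6451 years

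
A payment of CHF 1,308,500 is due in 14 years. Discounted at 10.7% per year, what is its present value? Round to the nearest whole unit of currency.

Discount factor = (1+0.107)^(−14) = 0.240954; PV = 1,308,500 × 0.240954 = 315,287.7046

CHF 315,288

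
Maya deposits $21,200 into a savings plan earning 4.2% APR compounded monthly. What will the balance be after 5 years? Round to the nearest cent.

$26,144.39

With 12 periods per year: i = 0.0035, n = 60.
FV = 21,200 × (1 + 0.0035)^60 = 26,144.3874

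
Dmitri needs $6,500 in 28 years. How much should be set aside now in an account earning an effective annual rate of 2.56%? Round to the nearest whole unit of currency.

Discount factor = (1+0.0256)^(−28) = 0.492738; PV = 6,500 × 0.492738 = 3,202.7941

$3,203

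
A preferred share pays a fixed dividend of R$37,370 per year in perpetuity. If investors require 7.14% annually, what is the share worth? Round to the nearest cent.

PV = C/r = 37370/0.0714 = 523,389.3557

R$523,389.36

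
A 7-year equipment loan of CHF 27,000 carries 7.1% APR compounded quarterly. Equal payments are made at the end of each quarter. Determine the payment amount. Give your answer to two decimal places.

Periodic rate i = 0.071/4 = 0.01775; n = 7 × 4 = 28 periods.
PMT = 27000 / ( [1 − (1+0.01775)^(−28)] / 0.01775 ) = 27000 / 21.914884 = 1,232.0394

CHF 1,232.04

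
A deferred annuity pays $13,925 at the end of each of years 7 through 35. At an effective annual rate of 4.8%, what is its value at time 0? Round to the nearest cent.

$162,748.47

PV at t=6 (ordinary 29-year annuity): 13925 × a(29|0.048) = 13925 × 15.484223 = 215,617.8036
Discount back 6 years: 215,617.8036 × (1+0.048)^(−6) = 215,617.8036 × 0.754801 = 162,748.4728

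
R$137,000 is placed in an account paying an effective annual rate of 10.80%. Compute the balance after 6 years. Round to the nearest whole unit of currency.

R$253,489

FV = PV·(1+i)^n = 137,000 × 1.850285 = 253,489.0066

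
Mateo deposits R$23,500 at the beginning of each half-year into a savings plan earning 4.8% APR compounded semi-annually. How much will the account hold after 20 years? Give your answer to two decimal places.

Periodic rate i = 0.048/2 = 0.024; n = 20 × 2 = 40 periods.
FV = 23500 × [(1+0.024)^40 − 1] / 0.024 × (1+i) = 23500 × 67.509328 = 1,586,469.2111
(annuity-due: payments at period start, so ×(1+i).)

R$1,586,469.21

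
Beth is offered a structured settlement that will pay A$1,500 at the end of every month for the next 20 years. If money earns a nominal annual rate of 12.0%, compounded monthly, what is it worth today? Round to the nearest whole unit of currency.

A$136,229

Periodic rate i = 0.12/12 = 0.01; n = 20 × 12 = 240 periods.
PV = 1500 × [1 − (1+0.01)^(−240)] / 0.01 = 1500 × 90.819416 = 136,229.1245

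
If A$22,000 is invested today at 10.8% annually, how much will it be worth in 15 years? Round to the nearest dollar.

A$102,452

FV = 22,000 × (1 + 0.108)^15 = 102,451.6806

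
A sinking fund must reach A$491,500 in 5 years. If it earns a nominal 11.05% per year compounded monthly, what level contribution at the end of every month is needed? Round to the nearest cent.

i = 0.1105/12 = 0.00920833 per month; n = 5·12 = 60.
FV-annuity factor = 79.623962; PMT = 491500 / 79.623962 = 6,172.7650

A$6,172.76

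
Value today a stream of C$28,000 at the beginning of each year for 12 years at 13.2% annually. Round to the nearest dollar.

Annuity factor a(12|0.132) × (1+i) = 6.638821; PV = 28000 × 6.638821 = 185,886.9913
(Beginning-of-period payments → annuity-due factor ×(1+i).)

C$185,887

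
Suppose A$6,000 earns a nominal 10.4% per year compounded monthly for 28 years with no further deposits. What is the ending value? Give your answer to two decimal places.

With 12 periods per year: i = 0.00866667, n = 336.
FV = 6,000 × (1 + 0.00866667)^336 = 108,985.3250

A$108,985.32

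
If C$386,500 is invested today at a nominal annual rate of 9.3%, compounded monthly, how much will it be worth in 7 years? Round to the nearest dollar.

C$739,240

Periodic rate i = 0.093/12 = 0.00775; n = 7 × 12 = 84 periods.
FV = PV·(1+i)^n = 386,500 × 1.912651 = 739,239.6820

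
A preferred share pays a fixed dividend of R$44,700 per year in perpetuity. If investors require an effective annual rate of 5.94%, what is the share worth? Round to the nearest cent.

R$752,525.25

PV = PMT / i = 44700 / 0.0594 = 752,525.2525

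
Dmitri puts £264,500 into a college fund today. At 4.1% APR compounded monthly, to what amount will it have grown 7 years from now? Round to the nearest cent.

£352,253.85

Periodic rate i = 0.041/12 = 0.00341667; n = 7 × 12 = 84 periods.
FV = PV·(1+i)^n = 264,500 × 1.331773 = 352,253.8476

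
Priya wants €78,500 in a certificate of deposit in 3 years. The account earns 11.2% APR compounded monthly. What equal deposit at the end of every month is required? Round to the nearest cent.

€1,844.76

Periodic rate i = 0.112/12 = 0.00933333; n = 3 × 12 = 36 periods.
PMT = 78500 / ( [(1+0.00933333)^36 − 1] / 0.00933333 ) = 78500 / 42.552870 = 1,844.7640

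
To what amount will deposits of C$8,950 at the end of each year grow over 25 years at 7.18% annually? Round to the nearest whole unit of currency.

C$580,922

FV = PMT · [(1+i)^n − 1] / i = 8950 · 64.907478 = 580,921.9292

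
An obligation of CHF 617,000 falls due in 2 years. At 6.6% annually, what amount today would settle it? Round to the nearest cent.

PV = FV·(1+i)^(−n) = 617,000 × 0.880006 = 542,963.6487

CHF 542,963.65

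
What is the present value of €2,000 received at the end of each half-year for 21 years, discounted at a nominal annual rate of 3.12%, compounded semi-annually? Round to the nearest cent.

Periodic rate i = 0.0312/2 = 0.0156; n = 21 × 2 = 42 periods.
PV = PMT · [1 − (1+i)^(−n)] / i = 2000 · 30.642842 = 61,285.6841

€61,285.68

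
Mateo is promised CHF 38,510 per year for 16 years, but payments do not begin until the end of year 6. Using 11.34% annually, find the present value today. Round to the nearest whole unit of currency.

CHF 162,888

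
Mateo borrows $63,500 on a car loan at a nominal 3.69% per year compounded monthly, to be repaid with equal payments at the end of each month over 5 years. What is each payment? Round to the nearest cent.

i = 0.0369/12 = 0.003075 per month; n = 5·12 = 60.
Annuity-PV factor = 54.713702; PMT = 63500 / 54.713702 = 1,160.5868

$1,160.59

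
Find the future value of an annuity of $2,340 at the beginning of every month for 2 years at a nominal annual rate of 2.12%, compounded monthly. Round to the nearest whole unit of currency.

i = 0.0212/12 = 0.00176667 per month; n = 2·12 = 24.
FV = PMT · [(1+i)^n − 1] / i × (1+i) = 2340 · 24.537249 = 57,417.1623
(Beginning-of-period payments → annuity-due factor ×(1+i).)

$57,417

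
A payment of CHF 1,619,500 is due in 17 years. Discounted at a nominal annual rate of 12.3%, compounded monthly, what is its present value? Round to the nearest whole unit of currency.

CHF 202,252

i = 0.123/12 = 0.01025 per month; n = 17·12 = 204.
PV = 1,619,500 / (1 + 0.01025)^204 = 1,619,500 / 8.007321 = 202,252.4043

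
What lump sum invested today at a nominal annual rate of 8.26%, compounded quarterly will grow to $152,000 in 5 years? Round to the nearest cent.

$100,996.61

With 4 periods per year: i = 0.02065, n = 20.
PV = 152,000 / (1 + 0.02065)^20 = 152,000 / 1.505001 = 100,996.6084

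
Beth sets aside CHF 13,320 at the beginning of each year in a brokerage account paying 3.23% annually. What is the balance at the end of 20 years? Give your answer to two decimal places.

CHF 378,240.80

FV = 13320 × [(1+0.0323)^20 − 1] / 0.0323 × (1+i) = 13320 × 28.396456 = 378,240.7994
Payments are at the start of each period, so multiply by (1+i).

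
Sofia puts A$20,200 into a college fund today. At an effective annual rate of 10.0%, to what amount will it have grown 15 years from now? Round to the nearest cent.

A$84,380.41

20,200 × (1+0.1)^15 = 20,200 × 4.177248 = 84,380.4130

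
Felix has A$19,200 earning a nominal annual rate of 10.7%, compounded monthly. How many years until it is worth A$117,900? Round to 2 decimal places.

Periodic rate i = 0.107/12 = 0.00891667.
n = ln(117900/19200) / ln(1+0.00891667) = ln(6.14062) / 0.008877 = 204.4493 months
= 204.4493/12 years

17.04 years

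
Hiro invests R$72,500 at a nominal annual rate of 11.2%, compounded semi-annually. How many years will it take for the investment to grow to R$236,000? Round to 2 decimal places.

10.83 years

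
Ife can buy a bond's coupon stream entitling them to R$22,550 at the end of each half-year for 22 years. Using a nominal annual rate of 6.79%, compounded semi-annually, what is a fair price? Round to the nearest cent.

i = 0.0679/2 = 0.03395 per half-year; n = 22·2 = 44.
PV = 22550 × [1 − (1+0.03395)^(−44)] / 0.03395 = 22550 × 22.675848 = 511,340.3695

R$511,340.37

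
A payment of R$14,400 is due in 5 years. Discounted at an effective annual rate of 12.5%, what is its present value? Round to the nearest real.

Discount factor = (1+0.125)^(−5) = 0.554929; PV = 14,400 × 0.554929 = 7,990.9770

R$7,991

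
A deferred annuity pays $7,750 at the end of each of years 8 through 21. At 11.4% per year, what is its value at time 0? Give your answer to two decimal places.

Value one period before first payment (t=7): 7750 × [1 − (1+0.114)^(−14)] / 0.114 = 7750 × 6.836834 = 52,985.4635
PV₀ = 52,985.4635 / (1+0.114)^7 = 52,985.4635 / 2.129101 = 24,886.3040

$24,886.30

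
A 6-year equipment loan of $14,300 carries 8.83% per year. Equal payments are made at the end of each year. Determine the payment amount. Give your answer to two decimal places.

Annuity-PV factor = 4.508747; PMT = 14300 / 4.508747 = 3,171.6130

$3,171.61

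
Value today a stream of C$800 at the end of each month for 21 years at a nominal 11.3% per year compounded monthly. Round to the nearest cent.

With 12 periods per year: i = 0.00941667, n = 252.
PV = 800 × [1 − (1+0.00941667)^(−252)] / 0.00941667 = 800 × 96.186765 = 76,949.4118

C$76,949.41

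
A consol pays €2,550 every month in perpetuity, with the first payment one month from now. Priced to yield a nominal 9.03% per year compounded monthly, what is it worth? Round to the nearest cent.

Periodic rate i = 0.0903/12 = 0.007525.
PV = PMT / i = 2550 / 0.007525 = 338,870.4319

€338,870.43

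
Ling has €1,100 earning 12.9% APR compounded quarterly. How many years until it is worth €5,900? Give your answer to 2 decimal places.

Periodic rate i = 0.129/4 = 0.03225.
n = ln(5900/1100) / ln(1+0.03225) = ln(5.36364) / 0.031741 = 52.9173 quarters
= 52.9173/4 years

13.23 years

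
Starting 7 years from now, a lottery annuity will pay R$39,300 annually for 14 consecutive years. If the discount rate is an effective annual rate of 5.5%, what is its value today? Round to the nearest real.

R$273,326

Value one period before first payment (t=6): 39300 × [1 − (1+0.055)^(−14)] / 0.055 = 39300 × 9.589648 = 376,873.1623
PV₀ = 376,873.1623 / (1+0.055)^6 = 376,873.1623 / 1.378843 = 273,325.6905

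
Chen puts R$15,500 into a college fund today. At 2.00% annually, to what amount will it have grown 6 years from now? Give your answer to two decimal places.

FV = 15,500 × (1 + 0.02)^6 = 17,455.5175

R$17,455.52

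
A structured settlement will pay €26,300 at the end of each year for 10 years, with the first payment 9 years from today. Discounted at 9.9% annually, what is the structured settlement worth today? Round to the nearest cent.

€76,266.43

Value one period before first payment (t=8): 26300 × [1 − (1+0.099)^(−10)] / 0.099 = 26300 × 6.171052 = 162,298.6769
Discount back 8 years: 162,298.6769 × (1+0.099)^(−8) = 162,298.6769 × 0.469914 = 76,266.4339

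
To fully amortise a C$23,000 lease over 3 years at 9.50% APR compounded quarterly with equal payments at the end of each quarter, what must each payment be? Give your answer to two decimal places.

Periodic rate i = 0.095/4 = 0.02375; n = 3 × 4 = 12 periods.
Annuity-PV factor = 10.335834; PMT = 23000 / 10.335834 = 2,225.2679

C$2,225.27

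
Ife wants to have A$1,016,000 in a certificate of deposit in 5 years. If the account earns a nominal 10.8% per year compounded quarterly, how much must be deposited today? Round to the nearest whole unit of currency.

A$596,327

With 4 periods per year: i = 0.027, n = 20.
PV = FV·(1+i)^(−n) = 1,016,000 × 0.586937 = 596,327.4979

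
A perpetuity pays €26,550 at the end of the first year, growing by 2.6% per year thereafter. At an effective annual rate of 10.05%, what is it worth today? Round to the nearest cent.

€356,375.84

PV = PMT / (i − g) = 26550 / (0.1005 − 0.026) = 26550 / 0.074500 = 356,375.8389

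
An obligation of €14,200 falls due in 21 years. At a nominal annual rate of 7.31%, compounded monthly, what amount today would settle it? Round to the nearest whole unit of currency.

€3,073

i = 0.0731/12 = 0.00609167 per month; n = 21·12 = 252.
PV = 14,200 / (1 + 0.00609167)^252 = 14,200 / 4.620224 = 3,073.4439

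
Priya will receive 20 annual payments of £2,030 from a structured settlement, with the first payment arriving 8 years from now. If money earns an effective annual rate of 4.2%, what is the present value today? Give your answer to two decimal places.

£20,323.28

Value one period before first payment (t=7): 2030 × [1 − (1+0.042)^(−20)] / 0.042 = 2030 × 13.352783 = 27,106.1501
Discount back 7 years: 27,106.1501 × (1+0.042)^(−7) = 27,106.1501 × 0.749766 = 20,323.2803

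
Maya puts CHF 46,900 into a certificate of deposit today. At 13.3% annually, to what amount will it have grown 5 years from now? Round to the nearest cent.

CHF 87,563.35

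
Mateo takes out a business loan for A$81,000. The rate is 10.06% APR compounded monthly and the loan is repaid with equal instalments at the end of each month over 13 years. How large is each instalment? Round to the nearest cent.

Periodic rate i = 0.1006/12 = 0.00838333; n = 13 × 12 = 156 periods.
PMT = 81000 / ( [1 − (1+0.00838333)^(−156)] / 0.00838333 ) = 81000 / 86.851792 = 932.6232

A$932.62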